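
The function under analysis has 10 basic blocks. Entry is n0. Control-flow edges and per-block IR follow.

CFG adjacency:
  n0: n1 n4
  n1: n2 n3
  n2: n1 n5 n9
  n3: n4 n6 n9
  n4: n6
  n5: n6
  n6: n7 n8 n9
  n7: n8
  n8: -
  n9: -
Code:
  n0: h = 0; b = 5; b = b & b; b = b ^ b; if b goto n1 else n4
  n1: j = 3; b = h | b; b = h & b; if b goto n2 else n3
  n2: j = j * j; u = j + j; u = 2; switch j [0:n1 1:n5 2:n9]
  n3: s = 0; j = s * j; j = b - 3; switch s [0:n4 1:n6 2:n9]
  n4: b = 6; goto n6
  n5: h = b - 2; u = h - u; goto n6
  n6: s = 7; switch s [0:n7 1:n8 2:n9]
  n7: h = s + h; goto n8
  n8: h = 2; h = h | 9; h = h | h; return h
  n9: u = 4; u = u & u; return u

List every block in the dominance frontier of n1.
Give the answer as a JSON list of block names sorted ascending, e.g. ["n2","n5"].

idom tree: n1←n0 n2←n1 n3←n1 n4←n0 n5←n2 n6←n0 n7←n6 n8←n6 n9←n0
Join-block Dom:
  n1: preds {n0,n2}: {n0} ∩ {n0,n1,n2} = {n0}; idom=n0
  n4: preds {n0,n3}: {n0} ∩ {n0,n1,n3} = {n0}; idom=n0
  n6: preds {n3,n4,n5}: {n0,n1,n3} ∩ {n0,n4} ∩ {n0,n1,n2,n5} = {n0}; idom=n0
  n8: preds {n6,n7}: {n0,n6} ∩ {n0,n6,n7} = {n0,n6}; idom=n6
  n9: preds {n2,n3,n6}: {n0,n1,n2} ∩ {n0,n1,n3} ∩ {n0,n6} = {n0}; idom=n0

Frontier:
  n1←n0: walk · to n0
  n1←n2: walk n2→n1 to n0
  n4←n0: walk · to n0
  n4←n3: walk n3→n1 to n0
  n6←n3: walk n3→n1 to n0
  n6←n4: walk n4 to n0
  n6←n5: walk n5→n2→n1 to n0
  n8←n6: walk · to n6
  n8←n7: walk n7 to n6
  n9←n2: walk n2→n1 to n0
  n9←n3: walk n3→n1 to n0
  n9←n6: walk n6 to n0
  n0: DF=∅
  n1: DF={n1,n4,n6,n9}
  n2: DF={n1,n6,n9}
  n3: DF={n4,n6,n9}
  n4: DF={n6}
  n5: DF={n6}
  n6: DF={n9}
  n7: DF={n8}
  n8: DF=∅
  n9: DF=∅

DF(n1) = ["n1", "n4", "n6", "n9"]

Answer: ["n1", "n4", "n6", "n9"]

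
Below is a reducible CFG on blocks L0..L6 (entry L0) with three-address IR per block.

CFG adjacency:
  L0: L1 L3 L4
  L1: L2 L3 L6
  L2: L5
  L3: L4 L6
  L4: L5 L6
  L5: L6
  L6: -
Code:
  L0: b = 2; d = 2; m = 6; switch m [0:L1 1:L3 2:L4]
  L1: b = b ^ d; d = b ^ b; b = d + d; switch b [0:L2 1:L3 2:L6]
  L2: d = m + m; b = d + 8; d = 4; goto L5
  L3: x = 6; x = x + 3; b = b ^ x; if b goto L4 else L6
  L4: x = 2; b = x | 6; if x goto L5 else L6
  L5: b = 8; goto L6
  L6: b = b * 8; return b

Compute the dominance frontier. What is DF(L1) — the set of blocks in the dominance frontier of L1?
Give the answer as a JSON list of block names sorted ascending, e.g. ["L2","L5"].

idom tree: L1←L0 L2←L1 L3←L0 L4←L0 L5←L0 L6←L0
Dom at joins:
  L3: preds {L0,L1}: {L0} ∩ {L0,L1} = {L0}; idom=L0
  L4: preds {L0,L3}: {L0} ∩ {L0,L3} = {L0}; idom=L0
  L5: preds {L2,L4}: {L0,L1,L2} ∩ {L0,L4} = {L0}; idom=L0
  L6: preds {L1,L3,L4,L5}: {L0,L1} ∩ {L0,L3} ∩ {L0,L4} ∩ {L0,L5} = {L0}; idom=L0

DF walk-up:
  join L3 pred L0: · stop@L0
  join L3 pred L1: L1 stop@L0
  join L4 pred L0: · stop@L0
  join L4 pred L3: L3 stop@L0
  join L5 pred L2: L2→L1 stop@L0
  join L5 pred L4: L4 stop@L0
  join L6 pred L1: L1 stop@L0
  join L6 pred L3: L3 stop@L0
  join L6 pred L4: L4 stop@L0
  join L6 pred L5: L5 stop@L0
  DF(L0)=∅
  DF(L1)={L3,L5,L6}
  DF(L2)={L5}
  DF(L3)={L4,L6}
  DF(L4)={L5,L6}
  DF(L5)={L6}
  DF(L6)=∅

DF(L1) = ["L3", "L5", "L6"]

Answer: ["L3", "L5", "L6"]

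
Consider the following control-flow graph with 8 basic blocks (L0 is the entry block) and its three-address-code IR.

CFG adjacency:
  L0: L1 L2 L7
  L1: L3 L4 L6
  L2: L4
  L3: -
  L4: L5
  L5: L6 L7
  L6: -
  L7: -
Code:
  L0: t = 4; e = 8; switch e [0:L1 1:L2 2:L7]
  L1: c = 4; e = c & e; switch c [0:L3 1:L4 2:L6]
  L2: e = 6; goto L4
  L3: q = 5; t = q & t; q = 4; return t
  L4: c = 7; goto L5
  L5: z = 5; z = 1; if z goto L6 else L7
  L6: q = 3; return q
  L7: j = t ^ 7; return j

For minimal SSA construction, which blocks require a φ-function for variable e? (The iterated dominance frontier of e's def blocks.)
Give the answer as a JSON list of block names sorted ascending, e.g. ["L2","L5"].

Answer: ["L4", "L6", "L7"]

Working:
idom tree: L1←L0 L2←L0 L3←L1 L4←L0 L5←L4 L6←L0 L7←L0
Dom at joins:
  L4: preds {L1,L2}: {L0,L1} ∩ {L0,L2} = {L0}; idom=L0
  L6: preds {L1,L5}: {L0,L1} ∩ {L0,L4,L5} = {L0}; idom=L0
  L7: preds {L0,L5}: {L0} ∩ {L0,L4,L5} = {L0}; idom=L0

DF derivation:
  join L4 pred L1: L1 stop@L0
  join L4 pred L2: L2 stop@L0
  join L6 pred L1: L1 stop@L0
  join L6 pred L5: L5→L4 stop@L0
  join L7 pred L0: · stop@L0
  join L7 pred L5: L5→L4 stop@L0
  L0 → ∅
  L1 → {L4,L6}
  L2 → {L4}
  L3 → ∅
  L4 → {L6,L7}
  L5 → {L6,L7}
  L6 → ∅
  L7 → ∅

φ for e: defs {L0,L1,L2}
  DF⁺ = {L4,L6,L7}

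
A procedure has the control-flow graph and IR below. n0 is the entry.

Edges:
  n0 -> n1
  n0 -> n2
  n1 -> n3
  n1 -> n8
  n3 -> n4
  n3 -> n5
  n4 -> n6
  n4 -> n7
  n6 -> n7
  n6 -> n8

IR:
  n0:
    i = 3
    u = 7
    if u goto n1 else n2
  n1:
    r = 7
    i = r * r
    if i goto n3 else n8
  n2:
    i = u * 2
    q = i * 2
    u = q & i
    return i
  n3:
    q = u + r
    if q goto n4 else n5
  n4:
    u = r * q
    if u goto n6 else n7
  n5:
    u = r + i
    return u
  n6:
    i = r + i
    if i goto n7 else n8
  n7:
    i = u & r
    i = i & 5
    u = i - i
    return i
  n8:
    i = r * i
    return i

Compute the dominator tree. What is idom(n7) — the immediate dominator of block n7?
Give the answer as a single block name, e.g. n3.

idom tree: n1←n0 n2←n0 n3←n1 n4←n3 n5←n3 n6←n4 n7←n4 n8←n1
Dom∩ at merges:
  n7: preds {n4,n6}: {n0,n1,n3,n4} ∩ {n0,n1,n3,n4,n6} = {n0,n1,n3,n4}; idom=n4
  n8: preds {n1,n6}: {n0,n1} ∩ {n0,n1,n3,n4,n6} = {n0,n1}; idom=n1

idom(n7) = n4

Answer: n4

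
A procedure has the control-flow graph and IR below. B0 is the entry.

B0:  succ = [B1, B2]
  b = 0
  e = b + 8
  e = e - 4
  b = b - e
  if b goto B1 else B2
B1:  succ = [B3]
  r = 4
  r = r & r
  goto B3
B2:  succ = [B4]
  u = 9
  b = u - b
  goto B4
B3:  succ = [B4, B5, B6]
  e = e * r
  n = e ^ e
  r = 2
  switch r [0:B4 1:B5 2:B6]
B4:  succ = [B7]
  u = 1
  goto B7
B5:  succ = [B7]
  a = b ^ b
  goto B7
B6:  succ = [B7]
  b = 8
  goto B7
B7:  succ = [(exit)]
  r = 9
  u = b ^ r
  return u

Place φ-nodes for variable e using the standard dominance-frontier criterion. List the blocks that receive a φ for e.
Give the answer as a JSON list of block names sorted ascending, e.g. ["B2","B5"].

idom tree: B1←B0 B2←B0 B3←B1 B4←B0 B5←B3 B6←B3 B7←B0
Dom∩ at merges:
  B4: preds {B2,B3}: {B0,B2} ∩ {B0,B1,B3} = {B0}; idom=B0
  B7: preds {B4,B5,B6}: {B0,B4} ∩ {B0,B1,B3,B5} ∩ {B0,B1,B3,B6} = {B0}; idom=B0

DF walk-up:
  join B4 pred B2: B2 stop@B0
  join B4 pred B3: B3→B1 stop@B0
  join B7 pred B4: B4 stop@B0
  join B7 pred B5: B5→B3→B1 stop@B0
  join B7 pred B6: B6→B3→B1 stop@B0
  DF(B0)=∅
  DF(B1)={B4,B7}
  DF(B2)={B4}
  DF(B3)={B4,B7}
  DF(B4)={B7}
  DF(B5)={B7}
  DF(B6)={B7}
  DF(B7)=∅

φ for e: defs {B0,B3}
  DF⁺ = {B4,B7}

Answer: ["B4", "B7"]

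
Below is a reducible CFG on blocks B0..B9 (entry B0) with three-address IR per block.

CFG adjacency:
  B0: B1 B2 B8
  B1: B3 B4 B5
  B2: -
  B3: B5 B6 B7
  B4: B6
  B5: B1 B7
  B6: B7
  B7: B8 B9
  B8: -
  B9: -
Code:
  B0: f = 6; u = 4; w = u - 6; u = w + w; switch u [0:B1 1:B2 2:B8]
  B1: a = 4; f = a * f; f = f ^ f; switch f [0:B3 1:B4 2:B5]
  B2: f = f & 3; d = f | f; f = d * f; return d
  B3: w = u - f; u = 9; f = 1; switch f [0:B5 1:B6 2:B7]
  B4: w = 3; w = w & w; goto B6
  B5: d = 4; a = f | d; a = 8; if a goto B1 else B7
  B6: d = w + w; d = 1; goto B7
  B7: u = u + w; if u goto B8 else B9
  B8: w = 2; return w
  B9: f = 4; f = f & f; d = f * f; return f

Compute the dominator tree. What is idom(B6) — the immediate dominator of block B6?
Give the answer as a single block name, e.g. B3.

idom tree: B1←B0 B2←B0 B3←B1 B4←B1 B5←B1 B6←B1 B7←B1 B8←B0 B9←B7
Join-block Dom:
  B1: preds {B0,B5}: {B0} ∩ {B0,B1,B5} = {B0}; idom=B0
  B5: preds {B1,B3}: {B0,B1} ∩ {B0,B1,B3} = {B0,B1}; idom=B1
  B6: preds {B3,B4}: {B0,B1,B3} ∩ {B0,B1,B4} = {B0,B1}; idom=B1
  B7: preds {B3,B5,B6}: {B0,B1,B3} ∩ {B0,B1,B5} ∩ {B0,B1,B6} = {B0,B1}; idom=B1
  B8: preds {B0,B7}: {B0} ∩ {B0,B1,B7} = {B0}; idom=B0

idom(B6) = B1

Answer: B1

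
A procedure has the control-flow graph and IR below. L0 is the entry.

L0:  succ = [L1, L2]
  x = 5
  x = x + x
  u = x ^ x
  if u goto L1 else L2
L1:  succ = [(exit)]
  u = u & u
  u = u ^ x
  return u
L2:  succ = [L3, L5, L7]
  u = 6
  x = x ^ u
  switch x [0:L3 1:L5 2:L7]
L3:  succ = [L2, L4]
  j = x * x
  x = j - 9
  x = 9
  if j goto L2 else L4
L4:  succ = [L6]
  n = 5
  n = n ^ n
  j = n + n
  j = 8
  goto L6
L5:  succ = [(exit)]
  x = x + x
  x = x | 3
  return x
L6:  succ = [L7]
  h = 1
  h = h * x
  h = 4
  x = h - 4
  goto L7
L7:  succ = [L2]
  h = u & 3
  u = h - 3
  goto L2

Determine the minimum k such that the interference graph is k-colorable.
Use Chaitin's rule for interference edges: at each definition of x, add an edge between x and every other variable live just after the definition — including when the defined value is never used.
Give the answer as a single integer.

def/use:
  L0 def {u,x} use ∅
  L1 def {u} use {u,x}
  L2 def {u,x} use {x}
  L3 def {j,x} use {x}
  L4 def {j,n} use ∅
  L5 def {x} use {x}
  L6 def {h,x} use {x}
  L7 def {h,u} use {u}

Live sets:
  L0 li=∅ lo={u,x}
  L1 li={u,x} lo=∅
  L2 li={x} lo={u,x}
  L3 li={u,x} lo={u,x}
  L4 li={u,x} lo={u,x}
  L5 li={x} lo=∅
  L6 li={u,x} lo={u,x}
  L7 li={u,x} lo={x}

Interference:
  h↔{u,x}
  j↔{u,x}
  n↔{u,x}
  u↔{h,j,n,x}
  x↔{h,j,n,u}

Registers:
  lower bound: {h,u,x} mutually conflict ⇒ χ ≥ 3
  3-colouring: c0={u}  c1={x}  c2={h,j,n}
  χ = 3

Answer: 3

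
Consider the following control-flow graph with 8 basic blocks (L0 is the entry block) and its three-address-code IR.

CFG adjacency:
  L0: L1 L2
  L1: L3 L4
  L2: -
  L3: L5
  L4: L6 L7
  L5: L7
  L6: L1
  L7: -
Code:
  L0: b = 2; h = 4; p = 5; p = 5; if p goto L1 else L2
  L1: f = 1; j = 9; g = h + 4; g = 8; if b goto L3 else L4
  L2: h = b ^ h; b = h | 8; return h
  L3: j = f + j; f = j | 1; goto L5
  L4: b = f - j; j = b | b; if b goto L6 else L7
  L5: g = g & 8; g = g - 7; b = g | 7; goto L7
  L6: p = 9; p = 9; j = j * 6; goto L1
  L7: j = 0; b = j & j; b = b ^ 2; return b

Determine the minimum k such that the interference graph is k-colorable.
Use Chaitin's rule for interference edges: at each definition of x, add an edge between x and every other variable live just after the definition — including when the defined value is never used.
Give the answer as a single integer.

Answer: 5

Derivation:
def/use:
  L0: def={b,h,p} ue=∅
  L1: def={f,g,j} ue={b,h}
  L2: def={b,h} ue={b,h}
  L3: def={f,j} ue={f,j}
  L4: def={b,j} ue={f,j}
  L5: def={b,g} ue={g}
  L6: def={j,p} ue={j}
  L7: def={b,j} ue=∅

Live sets:
  L0: in=∅ out={b,h}
  L1: in={b,h} out={f,g,h,j}
  L2: in={b,h} out=∅
  L3: in={f,g,j} out={g}
  L4: in={f,h,j} out={b,h,j}
  L5: in={g} out=∅
  L6: in={b,h,j} out={b,h}
  L7: in=∅ out=∅

Interfere edges:
  b↔{f,g,h,j,p}
  f↔{b,g,h,j}
  g↔{b,f,h,j}
  h↔{b,f,g,j,p}
  j↔{b,f,g,h,p}
  p↔{b,h,j}

Colouring:
  clique {b,f,g,h,j} ⇒ need ≥ 5
  5-colouring: r0={b}  r1={h}  r2={j}  r3={f,p}  r4={g}
  χ = 5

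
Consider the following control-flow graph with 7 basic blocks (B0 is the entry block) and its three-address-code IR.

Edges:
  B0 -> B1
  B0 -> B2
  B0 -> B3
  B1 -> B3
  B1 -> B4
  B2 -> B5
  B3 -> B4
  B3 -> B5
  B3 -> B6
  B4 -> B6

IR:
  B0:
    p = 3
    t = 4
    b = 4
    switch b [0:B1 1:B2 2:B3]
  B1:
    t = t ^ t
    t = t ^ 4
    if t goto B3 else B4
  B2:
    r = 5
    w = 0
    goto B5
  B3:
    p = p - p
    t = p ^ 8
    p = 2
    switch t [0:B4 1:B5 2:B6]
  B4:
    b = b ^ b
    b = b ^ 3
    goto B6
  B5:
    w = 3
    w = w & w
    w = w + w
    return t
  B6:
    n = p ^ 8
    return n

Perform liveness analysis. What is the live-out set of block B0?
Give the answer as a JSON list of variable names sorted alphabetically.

def/use:
  B0 def {b,p,t} use ∅
  B1 def {t} use {t}
  B2 def {r,w} use ∅
  B3 def {p,t} use {p}
  B4 def {b} use {b}
  B5 def {w} use {t}
  B6 def {n} use {p}

Liveness:
  live B0: ∅→{b,p,t}
  live B1: {b,p,t}→{b,p}
  live B2: {t}→{t}
  live B3: {b,p}→{b,p,t}
  live B4: {b,p}→{p}
  live B5: {t}→∅
  live B6: {p}→∅

live-out(B0) = ["b", "p", "t"]

Answer: ["b", "p", "t"]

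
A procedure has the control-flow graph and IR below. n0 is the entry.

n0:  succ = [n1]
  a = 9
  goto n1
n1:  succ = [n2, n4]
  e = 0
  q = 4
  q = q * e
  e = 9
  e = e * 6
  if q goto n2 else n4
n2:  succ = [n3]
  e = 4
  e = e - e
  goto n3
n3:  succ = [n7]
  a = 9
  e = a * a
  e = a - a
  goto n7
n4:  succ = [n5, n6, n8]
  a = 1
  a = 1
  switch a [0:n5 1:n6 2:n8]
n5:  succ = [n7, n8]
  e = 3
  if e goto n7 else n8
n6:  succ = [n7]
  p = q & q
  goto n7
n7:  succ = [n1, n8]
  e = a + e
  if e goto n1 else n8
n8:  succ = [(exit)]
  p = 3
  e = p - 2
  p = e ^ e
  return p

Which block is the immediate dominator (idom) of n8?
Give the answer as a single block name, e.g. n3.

Answer: n1

Working:
idom tree: n1←n0 n2←n1 n3←n2 n4←n1 n5←n4 n6←n4 n7←n1 n8←n1
Join-block Dom:
  n1: preds {n0,n7}: {n0} ∩ {n0,n1,n7} = {n0}; idom=n0
  n7: preds {n3,n5,n6}: {n0,n1,n2,n3} ∩ {n0,n1,n4,n5} ∩ {n0,n1,n4,n6} = {n0,n1}; idom=n1
  n8: preds {n4,n5,n7}: {n0,n1,n4} ∩ {n0,n1,n4,n5} ∩ {n0,n1,n7} = {n0,n1}; idom=n1

idom(n8) = n1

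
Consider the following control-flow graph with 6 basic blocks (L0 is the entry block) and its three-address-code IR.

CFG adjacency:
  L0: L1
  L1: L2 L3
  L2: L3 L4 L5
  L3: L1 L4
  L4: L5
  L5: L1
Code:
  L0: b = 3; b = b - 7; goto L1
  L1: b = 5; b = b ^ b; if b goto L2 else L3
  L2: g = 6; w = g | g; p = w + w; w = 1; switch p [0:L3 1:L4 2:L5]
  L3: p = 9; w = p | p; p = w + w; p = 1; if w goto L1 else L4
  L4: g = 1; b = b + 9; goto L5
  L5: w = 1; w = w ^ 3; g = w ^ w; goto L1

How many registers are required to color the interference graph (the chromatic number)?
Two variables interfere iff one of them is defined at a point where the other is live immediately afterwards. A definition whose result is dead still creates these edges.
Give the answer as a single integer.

Block summaries:
  L0 def {b} use ∅
  L1 def {b} use ∅
  L2 def {g,p,w} use ∅
  L3 def {p,w} use ∅
  L4 def {b,g} use {b}
  L5 def {g,w} use ∅

Backward fixpoint:
  L0: in=∅ out=∅
  L1: in=∅ out={b}
  L2: in={b} out={b}
  L3: in={b} out={b}
  L4: in={b} out=∅
  L5: in=∅ out=∅

Interfere edges:
  b↔{g,p,w}
  g↔{b}
  p↔{b,w}
  w↔{b,p}

Registers:
  lower bound: {b,p,w} mutually conflict ⇒ χ ≥ 3
  3-colouring: c0={b}  c1={g,p}  c2={w}
  χ = 3

Answer: 3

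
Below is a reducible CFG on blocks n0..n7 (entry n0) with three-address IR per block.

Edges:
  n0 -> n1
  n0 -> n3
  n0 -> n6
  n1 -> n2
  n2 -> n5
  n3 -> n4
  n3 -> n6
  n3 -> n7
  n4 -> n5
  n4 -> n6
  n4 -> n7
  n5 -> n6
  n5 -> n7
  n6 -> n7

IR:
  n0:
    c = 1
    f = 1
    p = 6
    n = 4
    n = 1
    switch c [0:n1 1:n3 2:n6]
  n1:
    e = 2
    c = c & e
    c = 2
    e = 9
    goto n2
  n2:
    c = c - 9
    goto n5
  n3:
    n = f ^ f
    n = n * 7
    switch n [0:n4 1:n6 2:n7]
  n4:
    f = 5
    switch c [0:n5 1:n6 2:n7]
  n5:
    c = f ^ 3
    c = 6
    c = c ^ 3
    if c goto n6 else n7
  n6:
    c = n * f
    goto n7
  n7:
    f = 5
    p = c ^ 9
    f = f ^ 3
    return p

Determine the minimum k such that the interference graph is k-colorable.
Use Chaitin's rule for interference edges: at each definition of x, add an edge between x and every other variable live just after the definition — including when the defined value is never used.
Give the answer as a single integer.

def/use:
  n0 def {c,f,n,p} use ∅
  n1 def {c,e} use {c}
  n2 def {c} use {c}
  n3 def {n} use {f}
  n4 def {f} use {c}
  n5 def {c} use {f}
  n6 def {c} use {f,n}
  n7 def {f,p} use {c}

Live sets:
  n0: in=∅ out={c,f,n}
  n1: in={c,f,n} out={c,f,n}
  n2: in={c,f,n} out={f,n}
  n3: in={c,f} out={c,f,n}
  n4: in={c,n} out={c,f,n}
  n5: in={f,n} out={c,f,n}
  n6: in={f,n} out={c}
  n7: in={c} out=∅

Interference:
  c: {e,f,n,p}
  e: {c,f,n}
  f: {c,e,n,p}
  n: {c,e,f}
  p: {c,f}

Registers:
  clique {c,e,f,n} ⇒ need ≥ 4
  4-colouring: r0={c}  r1={f}  r2={e,p}  r3={n}
  χ = 4

Answer: 4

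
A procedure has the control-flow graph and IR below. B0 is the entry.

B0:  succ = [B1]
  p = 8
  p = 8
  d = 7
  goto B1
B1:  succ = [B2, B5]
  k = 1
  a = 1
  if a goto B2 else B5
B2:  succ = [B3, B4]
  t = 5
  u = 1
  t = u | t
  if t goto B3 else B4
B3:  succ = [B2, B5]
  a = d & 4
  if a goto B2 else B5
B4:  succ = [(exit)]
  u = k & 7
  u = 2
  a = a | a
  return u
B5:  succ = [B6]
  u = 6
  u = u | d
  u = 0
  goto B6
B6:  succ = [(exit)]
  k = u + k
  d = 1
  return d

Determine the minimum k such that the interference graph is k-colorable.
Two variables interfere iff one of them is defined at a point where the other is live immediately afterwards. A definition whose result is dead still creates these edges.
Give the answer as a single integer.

Answer: 5

Analysis:
def/use:
  B0: {d,p} / ∅
  B1: {a,k} / ∅
  B2: {t,u} / ∅
  B3: {a} / {d}
  B4: {a,u} / {a,k}
  B5: {u} / {d}
  B6: {d,k} / {k,u}

Liveness:
  B0: in=∅ out={d}
  B1: in={d} out={a,d,k}
  B2: in={a,d,k} out={a,d,k}
  B3: in={d,k} out={a,d,k}
  B4: in={a,k} out=∅
  B5: in={d,k} out={k,u}
  B6: in={k,u} out=∅

Conflict graph:
  a↔{d,k,t,u}
  d↔{a,k,t,u}
  k↔{a,d,t,u}
  p↔∅
  t↔{a,d,k,u}
  u↔{a,d,k,t}

Colouring:
  {a,d,k,t,u} pairwise interfere (5-clique) ⇒ χ ≥ 5
  5-colouring: R0={a,p}  R1={d}  R2={k}  R3={t}  R4={u}
  χ = 5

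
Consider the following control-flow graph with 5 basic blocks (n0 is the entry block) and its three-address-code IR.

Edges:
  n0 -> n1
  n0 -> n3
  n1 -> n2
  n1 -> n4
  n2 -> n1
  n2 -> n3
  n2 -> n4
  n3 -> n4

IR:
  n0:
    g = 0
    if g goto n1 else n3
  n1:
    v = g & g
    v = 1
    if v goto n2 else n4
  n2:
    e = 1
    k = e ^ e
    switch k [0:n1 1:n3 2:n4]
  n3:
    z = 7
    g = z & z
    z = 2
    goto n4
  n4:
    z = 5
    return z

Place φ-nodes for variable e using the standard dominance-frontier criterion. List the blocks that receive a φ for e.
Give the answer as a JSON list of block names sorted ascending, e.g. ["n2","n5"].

Answer: ["n1", "n3", "n4"]

Derivation:
idom tree: n1←n0 n2←n1 n3←n0 n4←n0
Join-block Dom:
  n1: preds {n0,n2}: {n0} ∩ {n0,n1,n2} = {n0}; idom=n0
  n3: preds {n0,n2}: {n0} ∩ {n0,n1,n2} = {n0}; idom=n0
  n4: preds {n1,n2,n3}: {n0,n1} ∩ {n0,n1,n2} ∩ {n0,n3} = {n0}; idom=n0

DF walk-up:
  join n1 pred n0: · stop@n0
  join n1 pred n2: n2→n1 stop@n0
  join n3 pred n0: · stop@n0
  join n3 pred n2: n2→n1 stop@n0
  join n4 pred n1: n1 stop@n0
  join n4 pred n2: n2→n1 stop@n0
  join n4 pred n3: n3 stop@n0
  DF(n0)=∅
  DF(n1)={n1,n3,n4}
  DF(n2)={n1,n3,n4}
  DF(n3)={n4}
  DF(n4)=∅

φ for e: defs {n2}
  DF⁺ = {n1,n3,n4}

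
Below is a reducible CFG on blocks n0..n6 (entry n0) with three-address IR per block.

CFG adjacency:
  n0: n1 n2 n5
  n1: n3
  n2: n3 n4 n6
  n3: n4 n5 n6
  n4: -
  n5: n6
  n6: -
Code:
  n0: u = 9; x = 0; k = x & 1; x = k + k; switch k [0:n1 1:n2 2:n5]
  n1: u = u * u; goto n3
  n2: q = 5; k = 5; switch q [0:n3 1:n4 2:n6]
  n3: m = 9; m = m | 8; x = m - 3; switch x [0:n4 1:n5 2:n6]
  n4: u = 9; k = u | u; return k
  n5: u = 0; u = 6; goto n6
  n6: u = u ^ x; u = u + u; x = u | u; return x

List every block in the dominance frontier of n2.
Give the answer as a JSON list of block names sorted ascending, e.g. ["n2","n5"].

Answer: ["n3", "n4", "n6"]

Analysis:
idom tree: n1←n0 n2←n0 n3←n0 n4←n0 n5←n0 n6←n0
Dom∩ at merges:
  n3: preds {n1,n2}: {n0,n1} ∩ {n0,n2} = {n0}; idom=n0
  n4: preds {n2,n3}: {n0,n2} ∩ {n0,n3} = {n0}; idom=n0
  n5: preds {n0,n3}: {n0} ∩ {n0,n3} = {n0}; idom=n0
  n6: preds {n2,n3,n5}: {n0,n2} ∩ {n0,n3} ∩ {n0,n5} = {n0}; idom=n0

DF derivation:
  join n3 pred n1: n1 stop@n0
  join n3 pred n2: n2 stop@n0
  join n4 pred n2: n2 stop@n0
  join n4 pred n3: n3 stop@n0
  join n5 pred n0: · stop@n0
  join n5 pred n3: n3 stop@n0
  join n6 pred n2: n2 stop@n0
  join n6 pred n3: n3 stop@n0
  join n6 pred n5: n5 stop@n0
  DF(n0)=∅
  DF(n1)={n3}
  DF(n2)={n3,n4,n6}
  DF(n3)={n4,n5,n6}
  DF(n4)=∅
  DF(n5)={n6}
  DF(n6)=∅

DF(n2) = ["n3", "n4", "n6"]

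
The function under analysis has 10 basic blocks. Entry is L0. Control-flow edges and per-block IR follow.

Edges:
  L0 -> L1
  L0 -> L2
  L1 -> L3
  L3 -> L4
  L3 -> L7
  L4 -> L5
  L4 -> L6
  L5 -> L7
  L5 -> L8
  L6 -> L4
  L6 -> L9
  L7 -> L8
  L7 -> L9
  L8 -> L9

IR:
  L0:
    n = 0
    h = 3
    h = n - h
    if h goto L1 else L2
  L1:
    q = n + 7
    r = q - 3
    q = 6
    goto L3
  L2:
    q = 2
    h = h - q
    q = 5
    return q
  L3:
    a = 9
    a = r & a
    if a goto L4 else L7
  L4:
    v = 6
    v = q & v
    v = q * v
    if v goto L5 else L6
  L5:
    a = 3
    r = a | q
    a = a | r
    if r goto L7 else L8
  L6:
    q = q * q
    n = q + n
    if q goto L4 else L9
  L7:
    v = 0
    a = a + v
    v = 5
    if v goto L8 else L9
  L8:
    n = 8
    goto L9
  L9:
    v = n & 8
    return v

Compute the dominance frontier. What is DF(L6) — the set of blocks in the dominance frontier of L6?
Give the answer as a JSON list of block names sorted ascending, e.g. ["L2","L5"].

Answer: ["L4", "L9"]

Working:
idom tree: L1←L0 L2←L0 L3←L1 L4←L3 L5←L4 L6←L4 L7←L3 L8←L3 L9←L3
Join-block Dom:
  L4: preds {L3,L6}: {L0,L1,L3} ∩ {L0,L1,L3,L4,L6} = {L0,L1,L3}; idom=L3
  L7: preds {L3,L5}: {L0,L1,L3} ∩ {L0,L1,L3,L4,L5} = {L0,L1,L3}; idom=L3
  L8: preds {L5,L7}: {L0,L1,L3,L4,L5} ∩ {L0,L1,L3,L7} = {L0,L1,L3}; idom=L3
  L9: preds {L6,L7,L8}: {L0,L1,L3,L4,L6} ∩ {L0,L1,L3,L7} ∩ {L0,L1,L3,L8} = {L0,L1,L3}; idom=L3

DF derivation:
  join L4 pred L3: · stop@L3
  join L4 pred L6: L6→L4 stop@L3
  join L7 pred L3: · stop@L3
  join L7 pred L5: L5→L4 stop@L3
  join L8 pred L5: L5→L4 stop@L3
  join L8 pred L7: L7 stop@L3
  join L9 pred L6: L6→L4 stop@L3
  join L9 pred L7: L7 stop@L3
  join L9 pred L8: L8 stop@L3
  DF(L0)=∅
  DF(L1)=∅
  DF(L2)=∅
  DF(L3)=∅
  DF(L4)={L4,L7,L8,L9}
  DF(L5)={L7,L8}
  DF(L6)={L4,L9}
  DF(L7)={L8,L9}
  DF(L8)={L9}
  DF(L9)=∅

DF(L6) = ["L4", "L9"]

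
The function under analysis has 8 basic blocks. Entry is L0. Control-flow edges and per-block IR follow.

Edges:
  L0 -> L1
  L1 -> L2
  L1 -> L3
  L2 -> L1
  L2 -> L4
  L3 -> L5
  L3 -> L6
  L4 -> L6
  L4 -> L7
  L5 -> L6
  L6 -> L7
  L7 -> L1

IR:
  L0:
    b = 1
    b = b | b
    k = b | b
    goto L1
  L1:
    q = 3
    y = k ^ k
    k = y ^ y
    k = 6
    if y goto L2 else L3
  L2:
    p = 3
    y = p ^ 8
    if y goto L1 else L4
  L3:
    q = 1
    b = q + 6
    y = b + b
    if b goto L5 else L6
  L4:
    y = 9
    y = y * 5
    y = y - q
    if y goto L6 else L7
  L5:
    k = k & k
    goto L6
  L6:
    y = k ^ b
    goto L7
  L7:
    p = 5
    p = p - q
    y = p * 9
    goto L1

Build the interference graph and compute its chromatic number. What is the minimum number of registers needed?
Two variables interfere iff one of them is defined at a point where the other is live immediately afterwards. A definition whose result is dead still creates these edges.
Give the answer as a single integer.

Answer: 4

Analysis:
def/use:
  L0 def {b,k} use ∅
  L1 def {k,q,y} use {k}
  L2 def {p,y} use ∅
  L3 def {b,q,y} use ∅
  L4 def {y} use {q}
  L5 def {k} use {k}
  L6 def {y} use {b,k}
  L7 def {p,y} use {q}

Live sets:
  live L0: ∅→{b,k}
  live L1: {b,k}→{b,k,q}
  live L2: {b,k,q}→{b,k,q}
  live L3: {k}→{b,k,q}
  live L4: {b,k,q}→{b,k,q}
  live L5: {b,k,q}→{b,k,q}
  live L6: {b,k,q}→{b,k,q}
  live L7: {b,k,q}→{b,k}

Interference:
  b↔{k,p,q,y}
  k↔{b,p,q,y}
  p↔{b,k,q}
  q↔{b,k,p,y}
  y↔{b,k,q}

Colouring:
  {b,k,p,q} pairwise interfere (4-clique) ⇒ χ ≥ 4
  4-colouring: r0={b}  r1={k}  r2={q}  r3={p,y}
  χ = 4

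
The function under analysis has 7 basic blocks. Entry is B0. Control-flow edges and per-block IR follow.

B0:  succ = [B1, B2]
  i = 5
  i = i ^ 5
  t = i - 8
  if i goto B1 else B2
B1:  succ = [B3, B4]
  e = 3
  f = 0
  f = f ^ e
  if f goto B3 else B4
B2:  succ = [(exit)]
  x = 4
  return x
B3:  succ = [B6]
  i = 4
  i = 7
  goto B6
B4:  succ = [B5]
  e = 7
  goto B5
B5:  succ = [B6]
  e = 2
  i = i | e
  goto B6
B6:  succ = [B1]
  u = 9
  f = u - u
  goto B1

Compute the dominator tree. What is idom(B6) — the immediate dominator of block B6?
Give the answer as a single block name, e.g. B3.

idom tree: B1←B0 B2←B0 B3←B1 B4←B1 B5←B4 B6←B1
Dom∩ at merges:
  B1: preds {B0,B6}: {B0} ∩ {B0,B1,B6} = {B0}; idom=B0
  B6: preds {B3,B5}: {B0,B1,B3} ∩ {B0,B1,B4,B5} = {B0,B1}; idom=B1

idom(B6) = B1

Answer: B1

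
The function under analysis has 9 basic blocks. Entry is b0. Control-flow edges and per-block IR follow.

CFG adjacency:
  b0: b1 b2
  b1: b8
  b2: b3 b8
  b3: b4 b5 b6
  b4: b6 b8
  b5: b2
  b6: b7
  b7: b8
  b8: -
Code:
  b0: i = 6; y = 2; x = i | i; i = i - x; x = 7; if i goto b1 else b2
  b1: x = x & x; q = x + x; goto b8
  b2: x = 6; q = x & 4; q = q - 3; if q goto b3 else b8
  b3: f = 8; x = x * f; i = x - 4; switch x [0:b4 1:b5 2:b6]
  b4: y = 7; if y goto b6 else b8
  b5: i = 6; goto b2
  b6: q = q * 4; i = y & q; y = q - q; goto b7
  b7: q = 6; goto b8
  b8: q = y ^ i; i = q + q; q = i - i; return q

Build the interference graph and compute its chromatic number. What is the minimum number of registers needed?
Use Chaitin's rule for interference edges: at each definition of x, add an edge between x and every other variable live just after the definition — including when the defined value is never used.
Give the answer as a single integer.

Block summaries:
  b0 def {i,x,y} use ∅
  b1 def {q,x} use {x}
  b2 def {q,x} use ∅
  b3 def {f,i,x} use {x}
  b4 def {y} use ∅
  b5 def {i} use ∅
  b6 def {i,q,y} use {q,y}
  b7 def {q} use ∅
  b8 def {i,q} use {i,y}

Liveness:
  b0 li=∅ lo={i,x,y}
  b1 li={i,x,y} lo={i,y}
  b2 li={i,y} lo={i,q,x,y}
  b3 li={q,x,y} lo={i,q,y}
  b4 li={i,q} lo={i,q,y}
  b5 li={y} lo={i,y}
  b6 li={q,y} lo={i,y}
  b7 li={i,y} lo={i,y}
  b8 li={i,y} lo=∅

Interfere edges:
  f: {q,x,y}
  i: {q,x,y}
  q: {f,i,x,y}
  x: {f,i,q,y}
  y: {f,i,q,x}

Chromatic number:
  lower bound: {f,q,x,y} mutually conflict ⇒ χ ≥ 4
  assign f→c3 i→c3 q→c0 x→c1 y→c2 — no edge inside a register ⇒ χ ≤ 4
  χ = 4

Answer: 4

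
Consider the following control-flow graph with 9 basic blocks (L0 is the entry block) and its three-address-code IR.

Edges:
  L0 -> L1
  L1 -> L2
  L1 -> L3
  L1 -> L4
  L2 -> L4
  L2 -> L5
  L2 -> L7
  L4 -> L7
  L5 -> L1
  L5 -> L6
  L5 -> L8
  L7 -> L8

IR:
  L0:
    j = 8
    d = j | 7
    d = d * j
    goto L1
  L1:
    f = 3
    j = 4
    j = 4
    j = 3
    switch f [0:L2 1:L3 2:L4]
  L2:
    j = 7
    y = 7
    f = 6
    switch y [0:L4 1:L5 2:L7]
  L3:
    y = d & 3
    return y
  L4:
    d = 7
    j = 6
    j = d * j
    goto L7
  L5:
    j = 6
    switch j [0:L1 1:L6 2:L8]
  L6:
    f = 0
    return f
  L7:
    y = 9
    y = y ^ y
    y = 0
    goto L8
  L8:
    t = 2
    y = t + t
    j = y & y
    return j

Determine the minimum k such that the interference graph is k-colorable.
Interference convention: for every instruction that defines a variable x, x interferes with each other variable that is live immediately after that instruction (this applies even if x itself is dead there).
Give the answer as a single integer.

def/use:
  L0: def={d,j} ue=∅
  L1: def={f,j} ue=∅
  L2: def={f,j,y} ue=∅
  L3: def={y} ue={d}
  L4: def={d,j} ue=∅
  L5: def={j} ue=∅
  L6: def={f} ue=∅
  L7: def={y} ue=∅
  L8: def={j,t,y} ue=∅

Liveness:
  live L0: ∅→{d}
  live L1: {d}→{d}
  live L2: {d}→{d}
  live L3: {d}→∅
  live L4: ∅→∅
  live L5: {d}→{d}
  live L6: ∅→∅
  live L7: ∅→∅
  live L8: ∅→∅

Conflict graph:
  d: {f,j,y}
  f: {d,j,y}
  j: {d,f}
  t: ∅
  y: {d,f}

Colouring:
  clique {d,f,j} ⇒ need ≥ 3
  3-colouring: r0={d,t}  r1={f}  r2={j,y}
  χ = 3

Answer: 3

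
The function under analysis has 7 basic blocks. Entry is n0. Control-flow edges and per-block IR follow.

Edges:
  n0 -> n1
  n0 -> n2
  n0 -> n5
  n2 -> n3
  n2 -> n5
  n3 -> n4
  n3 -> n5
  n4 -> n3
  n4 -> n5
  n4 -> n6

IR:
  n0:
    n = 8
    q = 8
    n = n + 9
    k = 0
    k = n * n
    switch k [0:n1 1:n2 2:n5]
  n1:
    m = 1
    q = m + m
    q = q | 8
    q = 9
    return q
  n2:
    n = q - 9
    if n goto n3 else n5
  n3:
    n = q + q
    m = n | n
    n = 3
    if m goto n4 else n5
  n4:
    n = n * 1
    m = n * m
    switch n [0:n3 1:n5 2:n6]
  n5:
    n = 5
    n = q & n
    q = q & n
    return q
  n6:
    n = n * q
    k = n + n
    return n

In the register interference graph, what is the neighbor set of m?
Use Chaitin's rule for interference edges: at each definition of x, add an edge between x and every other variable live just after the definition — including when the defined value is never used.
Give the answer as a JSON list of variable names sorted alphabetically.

Per-block:
  n0 def {k,n,q} use ∅
  n1 def {m,q} use ∅
  n2 def {n} use {q}
  n3 def {m,n} use {q}
  n4 def {m,n} use {m,n}
  n5 def {n,q} use {q}
  n6 def {k,n} use {n,q}

Backward fixpoint:
  n0 li=∅ lo={q}
  n1 li=∅ lo=∅
  n2 li={q} lo={q}
  n3 li={q} lo={m,n,q}
  n4 li={m,n,q} lo={n,q}
  n5 li={q} lo=∅
  n6 li={n,q} lo=∅

Conflict graph:
  k↔{n,q}
  m↔{n,q}
  n↔{k,m,q}
  q↔{k,m,n}

N(m) = ["n", "q"]

Answer: ["n", "q"]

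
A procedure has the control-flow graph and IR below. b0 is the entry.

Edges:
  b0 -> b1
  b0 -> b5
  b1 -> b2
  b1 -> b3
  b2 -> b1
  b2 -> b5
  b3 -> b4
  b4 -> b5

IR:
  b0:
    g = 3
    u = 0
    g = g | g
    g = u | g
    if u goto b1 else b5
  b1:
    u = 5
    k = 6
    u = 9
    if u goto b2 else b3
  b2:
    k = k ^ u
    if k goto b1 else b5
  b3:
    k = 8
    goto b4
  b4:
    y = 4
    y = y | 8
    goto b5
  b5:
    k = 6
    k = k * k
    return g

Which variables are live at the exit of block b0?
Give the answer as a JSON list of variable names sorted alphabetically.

def/use:
  b0: {g,u} / ∅
  b1: {k,u} / ∅
  b2: {k} / {k,u}
  b3: {k} / ∅
  b4: {y} / ∅
  b5: {k} / {g}

Backward fixpoint:
  live b0: ∅→{g}
  live b1: {g}→{g,k,u}
  live b2: {g,k,u}→{g}
  live b3: {g}→{g}
  live b4: {g}→{g}
  live b5: {g}→∅

live-out(b0) = ["g"]

Answer: ["g"]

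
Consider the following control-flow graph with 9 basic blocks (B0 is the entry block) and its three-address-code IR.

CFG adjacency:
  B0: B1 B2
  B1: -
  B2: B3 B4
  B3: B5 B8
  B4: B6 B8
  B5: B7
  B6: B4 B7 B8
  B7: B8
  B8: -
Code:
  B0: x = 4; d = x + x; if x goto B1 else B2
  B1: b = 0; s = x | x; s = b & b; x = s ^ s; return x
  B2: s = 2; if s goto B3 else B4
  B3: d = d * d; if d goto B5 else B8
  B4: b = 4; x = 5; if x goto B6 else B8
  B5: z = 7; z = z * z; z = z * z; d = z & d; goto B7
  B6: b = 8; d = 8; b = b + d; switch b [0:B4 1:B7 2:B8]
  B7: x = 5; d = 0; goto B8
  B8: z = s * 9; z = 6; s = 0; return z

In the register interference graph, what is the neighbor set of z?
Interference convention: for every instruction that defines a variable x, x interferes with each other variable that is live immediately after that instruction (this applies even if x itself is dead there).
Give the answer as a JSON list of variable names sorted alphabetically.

Answer: ["d", "s"]

Analysis:
Per-block:
  B0 def {d,x} use ∅
  B1 def {b,s,x} use {x}
  B2 def {s} use ∅
  B3 def {d} use {d}
  B4 def {b,x} use ∅
  B5 def {d,z} use {d}
  B6 def {b,d} use ∅
  B7 def {d,x} use ∅
  B8 def {s,z} use {s}

Live sets:
  B0 li=∅ lo={d,x}
  B1 li={x} lo=∅
  B2 li={d} lo={d,s}
  B3 li={d,s} lo={d,s}
  B4 li={s} lo={s}
  B5 li={d,s} lo={s}
  B6 li={s} lo={s}
  B7 li={s} lo={s}
  B8 li={s} lo=∅

Interfere edges:
  b: {d,s,x}
  d: {b,s,x,z}
  s: {b,d,x,z}
  x: {b,d,s}
  z: {d,s}

N(z) = ["d", "s"]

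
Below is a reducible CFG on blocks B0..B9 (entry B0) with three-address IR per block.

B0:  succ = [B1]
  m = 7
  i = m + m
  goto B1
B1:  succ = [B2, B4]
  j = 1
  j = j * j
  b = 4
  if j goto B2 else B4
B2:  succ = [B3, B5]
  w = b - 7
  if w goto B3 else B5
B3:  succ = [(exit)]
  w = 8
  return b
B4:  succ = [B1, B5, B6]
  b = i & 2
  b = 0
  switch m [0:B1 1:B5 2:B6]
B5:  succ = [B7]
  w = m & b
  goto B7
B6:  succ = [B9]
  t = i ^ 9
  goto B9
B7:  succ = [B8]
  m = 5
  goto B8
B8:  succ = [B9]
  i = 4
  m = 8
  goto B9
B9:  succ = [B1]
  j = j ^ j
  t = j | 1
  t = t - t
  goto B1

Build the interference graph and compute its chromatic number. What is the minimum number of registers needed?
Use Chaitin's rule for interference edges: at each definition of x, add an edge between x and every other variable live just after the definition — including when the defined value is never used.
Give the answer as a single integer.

Answer: 4

Working:
Per-block:
  B0: {i,m} / ∅
  B1: {b,j} / ∅
  B2: {w} / {b}
  B3: {w} / {b}
  B4: {b} / {i,m}
  B5: {w} / {b,m}
  B6: {t} / {i}
  B7: {m} / ∅
  B8: {i,m} / ∅
  B9: {j,t} / {j}

Liveness:
  B0: in=∅ out={i,m}
  B1: in={i,m} out={b,i,j,m}
  B2: in={b,j,m} out={b,j,m}
  B3: in={b} out=∅
  B4: in={i,j,m} out={b,i,j,m}
  B5: in={b,j,m} out={j}
  B6: in={i,j,m} out={i,j,m}
  B7: in={j} out={j}
  B8: in={j} out={i,j,m}
  B9: in={i,j,m} out={i,m}

Conflict graph:
  b↔{i,j,m,w}
  i↔{b,j,m,t}
  j↔{b,i,m,t,w}
  m↔{b,i,j,t,w}
  t↔{i,j,m}
  w↔{b,j,m}

Colouring:
  {b,i,j,m} pairwise interfere (4-clique) ⇒ χ ≥ 4
  assign b→r2 i→r3 j→r0 m→r1 t→r2 w→r3 — no edge inside a register ⇒ χ ≤ 4
  χ = 4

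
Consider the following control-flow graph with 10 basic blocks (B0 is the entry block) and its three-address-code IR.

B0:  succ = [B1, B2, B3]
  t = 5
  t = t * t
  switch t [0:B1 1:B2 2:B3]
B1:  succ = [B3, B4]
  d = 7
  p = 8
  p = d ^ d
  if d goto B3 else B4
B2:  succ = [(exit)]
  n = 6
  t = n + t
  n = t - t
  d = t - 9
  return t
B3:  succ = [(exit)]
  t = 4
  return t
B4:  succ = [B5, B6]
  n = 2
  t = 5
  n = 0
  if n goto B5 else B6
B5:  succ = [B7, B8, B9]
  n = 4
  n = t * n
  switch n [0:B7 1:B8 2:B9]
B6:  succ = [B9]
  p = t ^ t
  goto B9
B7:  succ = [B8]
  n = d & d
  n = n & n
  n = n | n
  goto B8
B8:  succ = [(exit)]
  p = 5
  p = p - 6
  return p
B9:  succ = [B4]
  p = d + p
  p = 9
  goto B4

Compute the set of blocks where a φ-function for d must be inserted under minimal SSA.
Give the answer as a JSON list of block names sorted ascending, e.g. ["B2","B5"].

Answer: ["B3"]

Analysis:
idom tree: B1←B0 B2←B0 B3←B0 B4←B1 B5←B4 B6←B4 B7←B5 B8←B5 B9←B4
Dom∩ at merges:
  B3: preds {B0,B1}: {B0} ∩ {B0,B1} = {B0}; idom=B0
  B4: preds {B1,B9}: {B0,B1} ∩ {B0,B1,B4,B9} = {B0,B1}; idom=B1
  B8: preds {B5,B7}: {B0,B1,B4,B5} ∩ {B0,B1,B4,B5,B7} = {B0,B1,B4,B5}; idom=B5
  B9: preds {B5,B6}: {B0,B1,B4,B5} ∩ {B0,B1,B4,B6} = {B0,B1,B4}; idom=B4

Frontier:
  join B3 pred B0: · stop@B0
  join B3 pred B1: B1 stop@B0
  join B4 pred B1: · stop@B1
  join B4 pred B9: B9→B4 stop@B1
  join B8 pred B5: · stop@B5
  join B8 pred B7: B7 stop@B5
  join B9 pred B5: B5 stop@B4
  join B9 pred B6: B6 stop@B4
  DF(B0)=∅
  DF(B1)={B3}
  DF(B2)=∅
  DF(B3)=∅
  DF(B4)={B4}
  DF(B5)={B9}
  DF(B6)={B9}
  DF(B7)={B8}
  DF(B8)=∅
  DF(B9)={B4}

φ for d: defs {B1,B2}
  DF⁺ = {B3}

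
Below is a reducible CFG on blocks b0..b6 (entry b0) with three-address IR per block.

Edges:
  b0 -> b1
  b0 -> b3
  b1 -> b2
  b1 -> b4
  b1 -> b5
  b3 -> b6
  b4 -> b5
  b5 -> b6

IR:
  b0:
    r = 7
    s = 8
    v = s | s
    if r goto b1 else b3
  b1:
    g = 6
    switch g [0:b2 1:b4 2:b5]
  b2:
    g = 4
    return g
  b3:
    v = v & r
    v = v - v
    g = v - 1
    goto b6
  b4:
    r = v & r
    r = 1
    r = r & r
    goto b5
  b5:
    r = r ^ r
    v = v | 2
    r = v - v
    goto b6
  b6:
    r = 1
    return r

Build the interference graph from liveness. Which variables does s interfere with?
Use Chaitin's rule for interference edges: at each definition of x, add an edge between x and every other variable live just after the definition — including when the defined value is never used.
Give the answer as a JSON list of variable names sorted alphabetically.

Per-block:
  b0 def {r,s,v} use ∅
  b1 def {g} use ∅
  b2 def {g} use ∅
  b3 def {g,v} use {r,v}
  b4 def {r} use {r,v}
  b5 def {r,v} use {r,v}
  b6 def {r} use ∅

Liveness:
  b0 li=∅ lo={r,v}
  b1 li={r,v} lo={r,v}
  b2 li=∅ lo=∅
  b3 li={r,v} lo=∅
  b4 li={r,v} lo={r,v}
  b5 li={r,v} lo=∅
  b6 li=∅ lo=∅

Interference:
  g↔{r,v}
  r↔{g,s,v}
  s↔{r}
  v↔{g,r}

N(s) = ["r"]

Answer: ["r"]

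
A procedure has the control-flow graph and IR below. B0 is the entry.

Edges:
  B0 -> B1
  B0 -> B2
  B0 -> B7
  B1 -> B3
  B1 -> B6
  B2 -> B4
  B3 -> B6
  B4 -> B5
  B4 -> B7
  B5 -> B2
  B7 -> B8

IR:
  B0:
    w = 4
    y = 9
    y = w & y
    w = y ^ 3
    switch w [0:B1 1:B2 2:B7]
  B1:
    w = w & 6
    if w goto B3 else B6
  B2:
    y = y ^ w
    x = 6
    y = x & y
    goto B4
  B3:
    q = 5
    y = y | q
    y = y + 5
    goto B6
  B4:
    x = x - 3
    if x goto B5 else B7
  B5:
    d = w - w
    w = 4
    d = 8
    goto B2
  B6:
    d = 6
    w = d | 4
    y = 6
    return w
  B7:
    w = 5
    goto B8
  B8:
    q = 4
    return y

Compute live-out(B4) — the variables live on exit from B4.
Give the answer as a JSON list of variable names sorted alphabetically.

Answer: ["w", "y"]

Derivation:
Block summaries:
  B0: {w,y} / ∅
  B1: {w} / {w}
  B2: {x,y} / {w,y}
  B3: {q,y} / {y}
  B4: {x} / {x}
  B5: {d,w} / {w}
  B6: {d,w,y} / ∅
  B7: {w} / ∅
  B8: {q} / {y}

Liveness:
  B0: in=∅ out={w,y}
  B1: in={w,y} out={y}
  B2: in={w,y} out={w,x,y}
  B3: in={y} out=∅
  B4: in={w,x,y} out={w,y}
  B5: in={w,y} out={w,y}
  B6: in=∅ out=∅
  B7: in={y} out={y}
  B8: in={y} out=∅

live-out(B4) = ["w", "y"]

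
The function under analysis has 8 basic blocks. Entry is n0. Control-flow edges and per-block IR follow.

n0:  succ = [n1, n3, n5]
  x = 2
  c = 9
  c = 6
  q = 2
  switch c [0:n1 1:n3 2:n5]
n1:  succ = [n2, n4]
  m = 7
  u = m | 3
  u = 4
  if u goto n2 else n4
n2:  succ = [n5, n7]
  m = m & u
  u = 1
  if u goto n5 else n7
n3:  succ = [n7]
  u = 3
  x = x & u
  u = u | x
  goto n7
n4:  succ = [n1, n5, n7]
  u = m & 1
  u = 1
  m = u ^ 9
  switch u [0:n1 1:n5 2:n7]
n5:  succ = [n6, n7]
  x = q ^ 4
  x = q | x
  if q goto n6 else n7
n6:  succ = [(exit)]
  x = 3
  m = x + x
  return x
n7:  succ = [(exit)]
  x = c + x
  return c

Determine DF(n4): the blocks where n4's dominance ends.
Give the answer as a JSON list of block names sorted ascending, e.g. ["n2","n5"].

idom tree: n1←n0 n2←n1 n3←n0 n4←n1 n5←n0 n6←n5 n7←n0
Dom∩ at merges:
  n1: preds {n0,n4}: {n0} ∩ {n0,n1,n4} = {n0}; idom=n0
  n5: preds {n0,n2,n4}: {n0} ∩ {n0,n1,n2} ∩ {n0,n1,n4} = {n0}; idom=n0
  n7: preds {n2,n3,n4,n5}: {n0,n1,n2} ∩ {n0,n3} ∩ {n0,n1,n4} ∩ {n0,n5} = {n0}; idom=n0

DF derivation:
  join n1 pred n0: · stop@n0
  join n1 pred n4: n4→n1 stop@n0
  join n5 pred n0: · stop@n0
  join n5 pred n2: n2→n1 stop@n0
  join n5 pred n4: n4→n1 stop@n0
  join n7 pred n2: n2→n1 stop@n0
  join n7 pred n3: n3 stop@n0
  join n7 pred n4: n4→n1 stop@n0
  join n7 pred n5: n5 stop@n0
  DF(n0)=∅
  DF(n1)={n1,n5,n7}
  DF(n2)={n5,n7}
  DF(n3)={n7}
  DF(n4)={n1,n5,n7}
  DF(n5)={n7}
  DF(n6)=∅
  DF(n7)=∅

DF(n4) = ["n1", "n5", "n7"]

Answer: ["n1", "n5", "n7"]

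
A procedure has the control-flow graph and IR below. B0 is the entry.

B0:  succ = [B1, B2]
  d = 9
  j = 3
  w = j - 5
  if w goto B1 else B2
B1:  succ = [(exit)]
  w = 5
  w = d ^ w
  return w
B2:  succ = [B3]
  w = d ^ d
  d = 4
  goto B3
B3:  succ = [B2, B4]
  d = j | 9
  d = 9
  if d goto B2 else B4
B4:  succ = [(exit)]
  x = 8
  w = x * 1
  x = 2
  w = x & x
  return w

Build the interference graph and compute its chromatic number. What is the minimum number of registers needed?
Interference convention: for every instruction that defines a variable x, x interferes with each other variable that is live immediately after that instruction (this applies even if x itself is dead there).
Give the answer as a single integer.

Block summaries:
  B0: {d,j,w} / ∅
  B1: {w} / {d}
  B2: {d,w} / {d}
  B3: {d} / {j}
  B4: {w,x} / ∅

Live sets:
  B0 li=∅ lo={d,j}
  B1 li={d} lo=∅
  B2 li={d,j} lo={j}
  B3 li={j} lo={d,j}
  B4 li=∅ lo=∅

Conflict graph:
  d↔{j,w}
  j↔{d,w}
  w↔{d,j}
  x↔∅

Registers:
  clique {d,j,w} ⇒ need ≥ 3
  3-colouring: R0={d,x}  R1={j}  R2={w}
  χ = 3

Answer: 3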